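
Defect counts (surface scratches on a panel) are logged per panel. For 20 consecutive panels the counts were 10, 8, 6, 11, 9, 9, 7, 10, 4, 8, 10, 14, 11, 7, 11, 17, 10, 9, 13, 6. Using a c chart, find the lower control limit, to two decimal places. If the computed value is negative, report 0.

c̄ = (10 + 8 + 6 + 11 + 9 + 9 + 7 + 10 + 4 + 8 + 10 + 14 + 11 + 7 + 11 + 17 + 10 + 9 + 13 + 6) / 20 = 190 / 20 = 9.5000
LCL = c̄ − 3√c̄ = 9.5000 − 3 × 3.0822 = 0.2534

0.25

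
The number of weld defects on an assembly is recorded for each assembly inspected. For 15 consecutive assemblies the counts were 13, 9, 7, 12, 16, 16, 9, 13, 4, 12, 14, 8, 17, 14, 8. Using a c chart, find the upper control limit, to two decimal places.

c̄ = (13 + 9 + 7 + 12 + 16 + 16 + 9 + 13 + 4 + 12 + 14 + 8 + 17 + 14 + 8) / 15 = 172 / 15 = 11.4667
UCL = c̄ + 3√c̄ = 11.4667 + 3 × √11.4667 = 11.4667 + 3 × 3.3862 = 21.6254

21.63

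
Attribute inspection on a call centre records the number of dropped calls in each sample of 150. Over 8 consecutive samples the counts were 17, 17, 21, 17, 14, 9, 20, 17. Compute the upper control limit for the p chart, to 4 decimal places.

0.1866

p̄ = Σdᵢ / (k·n) = 132 / (8 × 150) = 0.11000
UCL = p̄ + 3·√(p̄(1−p̄)/n) = 0.11000 + 3 × √(0.11000×0.89000/150) = 0.11000 + 3 × 0.02555 = 0.18664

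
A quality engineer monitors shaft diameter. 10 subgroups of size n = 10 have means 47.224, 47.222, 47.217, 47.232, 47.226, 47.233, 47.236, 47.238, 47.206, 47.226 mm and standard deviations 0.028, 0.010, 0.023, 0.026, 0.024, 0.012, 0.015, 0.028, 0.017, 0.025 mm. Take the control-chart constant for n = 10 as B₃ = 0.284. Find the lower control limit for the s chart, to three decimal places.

0.006

s̄ = (0.028 + 0.010 + 0.023 + 0.026 + 0.024 + 0.012 + 0.015 + 0.028 + 0.017 + 0.025) / 10 = 0.0208
LCL_s = B₃·s̄ = 0.284 × 0.0208 = 0.0059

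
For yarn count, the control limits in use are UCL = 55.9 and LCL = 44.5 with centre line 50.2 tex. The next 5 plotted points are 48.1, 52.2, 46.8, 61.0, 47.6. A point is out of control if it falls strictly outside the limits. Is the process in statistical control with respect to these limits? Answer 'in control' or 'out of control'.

out of control

Compare each point to [44.5, 55.9]: sample 4 = 61.0 > UCL.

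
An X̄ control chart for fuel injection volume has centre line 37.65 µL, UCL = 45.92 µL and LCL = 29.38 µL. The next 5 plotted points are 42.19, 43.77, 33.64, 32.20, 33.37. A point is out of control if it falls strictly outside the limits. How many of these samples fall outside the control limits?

All 5 points lie within [29.38, 45.92].

0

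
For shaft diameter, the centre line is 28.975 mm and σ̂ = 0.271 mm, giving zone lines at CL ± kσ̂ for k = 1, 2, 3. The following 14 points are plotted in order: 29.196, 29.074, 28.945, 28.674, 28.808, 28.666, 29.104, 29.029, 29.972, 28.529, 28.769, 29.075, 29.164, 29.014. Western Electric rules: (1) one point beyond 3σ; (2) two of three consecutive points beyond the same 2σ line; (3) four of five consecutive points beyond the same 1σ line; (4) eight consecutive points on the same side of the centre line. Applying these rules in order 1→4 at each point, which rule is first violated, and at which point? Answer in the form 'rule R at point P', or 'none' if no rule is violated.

rule 1 at point 9

Zone of each point (C = within 1σ̂, B = 1σ̂–2σ̂, A = 2σ̂–3σ̂, * = beyond 3σ̂; sign = side of CL): 1:+C, 2:+C, 3:-C, 4:-B, 5:-C, 6:-B, 7:+C, 8:+C, 9:+*, 10:-B, 11:-C, 12:+C, 13:+C, 14:+C
Rule 1 (one point beyond the 3σ limits) is satisfied at point 9.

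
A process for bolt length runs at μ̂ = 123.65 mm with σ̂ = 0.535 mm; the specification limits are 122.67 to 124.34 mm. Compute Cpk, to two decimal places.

0.43

Cpu = (USL − μ̂) / (3σ̂) = (124.34 − 123.65) / (3 × 0.535) = 0.4299; Cpl = (μ̂ − LSL) / (3σ̂) = (123.65 − 122.67) / (3 × 0.535) = 0.6106; Cpk = min(Cpu, Cpl) = 0.4299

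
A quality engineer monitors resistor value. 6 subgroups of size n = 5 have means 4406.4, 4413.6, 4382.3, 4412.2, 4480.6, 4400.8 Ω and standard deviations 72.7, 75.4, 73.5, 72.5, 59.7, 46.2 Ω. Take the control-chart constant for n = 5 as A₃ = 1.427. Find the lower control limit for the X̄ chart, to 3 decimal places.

4320.850

X̄̄ = (4406.4 + 4413.6 + 4382.3 + 4412.2 + 4480.6 + 4400.8) / 6 = 4415.9833
s̄ = (72.7 + 75.4 + 73.5 + 72.5 + 59.7 + 46.2) / 6 = 66.6667
LCL = X̄̄ − A₃·s̄ = 4415.9833 − 1.427 × 66.6667 = 4320.8500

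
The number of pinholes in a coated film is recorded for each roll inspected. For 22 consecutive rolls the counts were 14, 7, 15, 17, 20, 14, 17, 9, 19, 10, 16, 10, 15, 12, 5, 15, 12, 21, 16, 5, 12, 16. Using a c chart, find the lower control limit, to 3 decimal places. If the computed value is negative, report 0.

c̄ = (14 + 7 + 15 + 17 + 20 + 14 + 17 + 9 + 19 + 10 + 16 + 10 + 15 + 12 + 5 + 15 + 12 + 21 + 16 + 5 + 12 + 16) / 22 = 297 / 22 = 13.5000
LCL = c̄ − 3√c̄ = 13.5000 − 3 × 3.6742 = 2.4773

2.477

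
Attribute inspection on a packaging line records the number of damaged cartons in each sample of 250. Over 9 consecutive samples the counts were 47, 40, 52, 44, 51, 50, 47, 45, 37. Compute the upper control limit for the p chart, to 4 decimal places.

0.2570

p̄ = Σdᵢ / (k·n) = 413 / (9 × 250) = 0.18356
UCL = p̄ + 3·√(p̄(1−p̄)/n) = 0.18356 + 3 × √(0.18356×0.81644/250) = 0.18356 + 3 × 0.02448 = 0.25701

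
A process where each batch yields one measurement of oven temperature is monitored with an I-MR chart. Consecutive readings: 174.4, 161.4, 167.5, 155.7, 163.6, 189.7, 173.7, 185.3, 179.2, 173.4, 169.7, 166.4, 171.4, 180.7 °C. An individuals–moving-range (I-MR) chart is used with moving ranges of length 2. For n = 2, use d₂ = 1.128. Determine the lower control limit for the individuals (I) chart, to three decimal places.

X̄ = (174.4 + 161.4 + 167.5 + 155.7 + 163.6 + 189.7 + 173.7 + 185.3 + 179.2 + 173.4 + 169.7 + 166.4 + 171.4 + 180.7) / 14 = 172.2929
Moving ranges: 13.0, 6.1, 11.8, 7.9, 26.1, 16.0, 11.6, 6.1, 5.8, 3.7, 3.3, 5.0, 9.3; M̄R̄ = 125.7000 / 13 = 9.6692
LCL = X̄ − 3·M̄R̄/d₂ = 172.2929 − 3 × 9.6692 / 1.128 = 146.5768

146.577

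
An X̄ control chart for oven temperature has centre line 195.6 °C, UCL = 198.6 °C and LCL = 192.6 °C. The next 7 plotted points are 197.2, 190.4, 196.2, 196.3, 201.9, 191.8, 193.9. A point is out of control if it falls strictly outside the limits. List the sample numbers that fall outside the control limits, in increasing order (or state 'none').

2, 5, 6

Compare each point to [192.6, 198.6]: sample 2 = 190.4 < LCL; sample 5 = 201.9 > UCL; sample 6 = 191.8 < LCL.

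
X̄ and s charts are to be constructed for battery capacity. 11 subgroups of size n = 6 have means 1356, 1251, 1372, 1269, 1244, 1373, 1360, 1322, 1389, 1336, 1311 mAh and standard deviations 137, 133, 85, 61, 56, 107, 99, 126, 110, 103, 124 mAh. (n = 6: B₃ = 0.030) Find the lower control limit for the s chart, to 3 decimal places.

3.112

s̄ = (137 + 133 + 85 + 61 + 56 + 107 + 99 + 126 + 110 + 103 + 124) / 11 = 103.7273
LCL_s = B₃·s̄ = 0.030 × 103.7273 = 3.1118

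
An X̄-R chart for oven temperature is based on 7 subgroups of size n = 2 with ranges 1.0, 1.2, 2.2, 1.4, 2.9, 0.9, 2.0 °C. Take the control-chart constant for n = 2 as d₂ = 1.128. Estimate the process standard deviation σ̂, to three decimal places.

R̄ = (1.0 + 1.2 + 2.2 + 1.4 + 2.9 + 0.9 + 2.0) / 7 = 1.6571
σ̂ = R̄ / d₂ = 1.6571 / 1.128 = 1.4691

1.469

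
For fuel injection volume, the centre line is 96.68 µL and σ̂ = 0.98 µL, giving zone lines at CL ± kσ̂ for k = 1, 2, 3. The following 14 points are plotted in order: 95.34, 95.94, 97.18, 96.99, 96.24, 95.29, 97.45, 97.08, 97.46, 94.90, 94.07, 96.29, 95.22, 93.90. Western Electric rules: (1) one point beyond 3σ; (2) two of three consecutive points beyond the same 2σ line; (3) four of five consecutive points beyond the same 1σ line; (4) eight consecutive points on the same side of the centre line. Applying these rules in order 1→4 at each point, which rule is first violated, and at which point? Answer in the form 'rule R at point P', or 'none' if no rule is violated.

rule 3 at point 14

Zone of each point (C = within 1σ̂, B = 1σ̂–2σ̂, A = 2σ̂–3σ̂, * = beyond 3σ̂; sign = side of CL): 1:-B, 2:-C, 3:+C, 4:+C, 5:-C, 6:-B, 7:+C, 8:+C, 9:+C, 10:-B, 11:-A, 12:-C, 13:-B, 14:-A
Rule 3 (four of five consecutive points beyond the same 1σ limit) is satisfied at point 14.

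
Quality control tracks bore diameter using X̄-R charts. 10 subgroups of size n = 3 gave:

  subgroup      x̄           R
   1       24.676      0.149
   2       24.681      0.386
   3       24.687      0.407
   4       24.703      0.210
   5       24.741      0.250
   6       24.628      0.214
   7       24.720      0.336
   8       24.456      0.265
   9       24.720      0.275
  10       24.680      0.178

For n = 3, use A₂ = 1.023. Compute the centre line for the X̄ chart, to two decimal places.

24.67

X̄̄ = (24.676 + 24.681 + 24.687 + 24.703 + 24.741 + 24.628 + 24.720 + 24.456 + 24.720 + 24.680) / 10 = 246.6920 / 10 = 24.6692
CL = X̄̄ = 24.6692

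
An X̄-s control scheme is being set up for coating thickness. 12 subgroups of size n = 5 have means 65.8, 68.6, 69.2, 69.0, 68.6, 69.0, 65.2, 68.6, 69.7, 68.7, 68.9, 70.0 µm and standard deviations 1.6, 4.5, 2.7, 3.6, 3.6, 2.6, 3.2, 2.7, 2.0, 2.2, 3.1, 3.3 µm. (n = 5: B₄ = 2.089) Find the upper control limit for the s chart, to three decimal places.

s̄ = (1.6 + 4.5 + 2.7 + 3.6 + 3.6 + 2.6 + 3.2 + 2.7 + 2.0 + 2.2 + 3.1 + 3.3) / 12 = 2.9250
UCL_s = B₄·s̄ = 2.089 × 2.9250 = 6.1103

6.110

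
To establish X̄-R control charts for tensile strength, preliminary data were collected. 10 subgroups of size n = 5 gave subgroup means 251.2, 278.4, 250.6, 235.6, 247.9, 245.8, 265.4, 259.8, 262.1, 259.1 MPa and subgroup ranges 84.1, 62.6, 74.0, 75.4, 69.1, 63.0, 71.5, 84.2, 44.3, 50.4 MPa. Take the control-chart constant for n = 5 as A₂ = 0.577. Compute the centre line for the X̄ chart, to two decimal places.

255.59

X̄̄ = (251.2 + 278.4 + 250.6 + 235.6 + 247.9 + 245.8 + 265.4 + 259.8 + 262.1 + 259.1) / 10 = 2555.9000 / 10 = 255.5900
CL = X̄̄ = 255.5900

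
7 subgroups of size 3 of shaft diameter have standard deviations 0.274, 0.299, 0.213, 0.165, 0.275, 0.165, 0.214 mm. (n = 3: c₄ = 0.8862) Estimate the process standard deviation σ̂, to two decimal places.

0.26

s̄ = (0.274 + 0.299 + 0.213 + 0.165 + 0.275 + 0.165 + 0.214) / 7 = 0.2293
σ̂ = s̄ / c₄ = 0.2293 / 0.8862 = 0.2587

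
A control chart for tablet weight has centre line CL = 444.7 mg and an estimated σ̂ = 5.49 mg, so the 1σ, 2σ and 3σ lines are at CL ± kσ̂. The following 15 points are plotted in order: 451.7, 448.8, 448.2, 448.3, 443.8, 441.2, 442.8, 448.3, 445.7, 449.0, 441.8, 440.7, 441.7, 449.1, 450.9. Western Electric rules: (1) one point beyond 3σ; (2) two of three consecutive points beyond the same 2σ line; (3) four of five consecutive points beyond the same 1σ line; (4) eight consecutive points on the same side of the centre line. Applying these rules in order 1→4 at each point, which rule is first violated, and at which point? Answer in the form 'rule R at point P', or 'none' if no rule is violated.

none

Zone of each point (C = within 1σ̂, B = 1σ̂–2σ̂, A = 2σ̂–3σ̂, * = beyond 3σ̂; sign = side of CL): 1:+B, 2:+C, 3:+C, 4:+C, 5:-C, 6:-C, 7:-C, 8:+C, 9:+C, 10:+C, 11:-C, 12:-C, 13:-C, 14:+C, 15:+B
No rule fires across all 15 points.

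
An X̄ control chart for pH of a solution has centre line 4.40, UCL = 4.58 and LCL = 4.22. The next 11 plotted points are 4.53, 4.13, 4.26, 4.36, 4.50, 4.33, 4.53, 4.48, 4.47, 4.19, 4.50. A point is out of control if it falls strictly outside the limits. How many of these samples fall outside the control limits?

2

Compare each point to [4.22, 4.58]: sample 2 = 4.13 < LCL; sample 10 = 4.19 < LCL.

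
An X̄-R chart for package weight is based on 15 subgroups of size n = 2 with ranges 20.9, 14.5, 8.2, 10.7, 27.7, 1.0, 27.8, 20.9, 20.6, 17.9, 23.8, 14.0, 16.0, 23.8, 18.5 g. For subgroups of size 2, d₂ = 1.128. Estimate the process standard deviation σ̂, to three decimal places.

R̄ = (20.9 + 14.5 + 8.2 + 10.7 + 27.7 + 1.0 + 27.8 + 20.9 + 20.6 + 17.9 + 23.8 + 14.0 + 16.0 + 23.8 + 18.5) / 15 = 17.7533
σ̂ = R̄ / d₂ = 17.7533 / 1.128 = 15.7388

15.739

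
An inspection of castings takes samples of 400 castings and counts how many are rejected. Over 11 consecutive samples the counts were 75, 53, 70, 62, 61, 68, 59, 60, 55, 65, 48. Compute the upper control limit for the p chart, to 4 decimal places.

p̄ = Σdᵢ / (k·n) = 676 / (11 × 400) = 0.15364
UCL = p̄ + 3·√(p̄(1−p̄)/n) = 0.15364 + 3 × √(0.15364×0.84636/400) = 0.15364 + 3 × 0.01803 = 0.20773

0.2077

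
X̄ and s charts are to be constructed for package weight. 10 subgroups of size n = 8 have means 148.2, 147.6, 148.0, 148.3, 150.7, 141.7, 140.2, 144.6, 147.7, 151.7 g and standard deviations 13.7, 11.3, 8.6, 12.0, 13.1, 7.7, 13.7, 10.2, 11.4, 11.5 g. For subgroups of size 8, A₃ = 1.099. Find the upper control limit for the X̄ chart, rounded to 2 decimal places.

X̄̄ = (148.2 + 147.6 + 148.0 + 148.3 + 150.7 + 141.7 + 140.2 + 144.6 + 147.7 + 151.7) / 10 = 146.8700
s̄ = (13.7 + 11.3 + 8.6 + 12.0 + 13.1 + 7.7 + 13.7 + 10.2 + 11.4 + 11.5) / 10 = 11.3200
UCL = X̄̄ + A₃·s̄ = 146.8700 + 1.099 × 11.3200 = 159.3107

159.31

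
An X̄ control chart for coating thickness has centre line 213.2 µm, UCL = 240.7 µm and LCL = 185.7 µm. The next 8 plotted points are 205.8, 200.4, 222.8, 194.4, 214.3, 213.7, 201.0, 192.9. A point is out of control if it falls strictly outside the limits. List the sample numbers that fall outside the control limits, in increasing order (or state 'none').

All 8 points lie within [185.7, 240.7].

none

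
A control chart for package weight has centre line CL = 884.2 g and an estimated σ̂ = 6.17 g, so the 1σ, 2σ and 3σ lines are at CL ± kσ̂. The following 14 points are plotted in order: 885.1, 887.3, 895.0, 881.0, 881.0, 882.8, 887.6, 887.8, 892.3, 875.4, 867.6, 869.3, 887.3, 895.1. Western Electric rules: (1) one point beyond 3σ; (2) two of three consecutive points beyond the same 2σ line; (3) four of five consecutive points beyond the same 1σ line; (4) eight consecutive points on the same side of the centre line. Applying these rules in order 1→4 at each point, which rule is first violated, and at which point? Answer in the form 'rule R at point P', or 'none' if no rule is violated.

rule 2 at point 12

Zone of each point (C = within 1σ̂, B = 1σ̂–2σ̂, A = 2σ̂–3σ̂, * = beyond 3σ̂; sign = side of CL): 1:+C, 2:+C, 3:+B, 4:-C, 5:-C, 6:-C, 7:+C, 8:+C, 9:+B, 10:-B, 11:-A, 12:-A, 13:+C, 14:+B
Rule 2 (two of three consecutive points beyond the same 2σ limit) is satisfied at point 12.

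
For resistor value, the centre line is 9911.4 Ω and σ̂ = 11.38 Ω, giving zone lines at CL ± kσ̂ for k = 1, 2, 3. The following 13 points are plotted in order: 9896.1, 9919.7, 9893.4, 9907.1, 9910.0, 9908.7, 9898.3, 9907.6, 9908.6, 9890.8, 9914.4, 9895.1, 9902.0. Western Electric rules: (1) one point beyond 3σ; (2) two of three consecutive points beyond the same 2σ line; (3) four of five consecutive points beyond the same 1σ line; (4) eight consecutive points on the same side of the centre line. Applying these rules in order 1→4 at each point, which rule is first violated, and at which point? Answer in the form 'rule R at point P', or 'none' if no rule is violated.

rule 4 at point 10

Zone of each point (C = within 1σ̂, B = 1σ̂–2σ̂, A = 2σ̂–3σ̂, * = beyond 3σ̂; sign = side of CL): 1:-B, 2:+C, 3:-B, 4:-C, 5:-C, 6:-C, 7:-B, 8:-C, 9:-C, 10:-B, 11:+C, 12:-B, 13:-C
Rule 4 (eight consecutive points on the same side of the centre line) is satisfied at point 10.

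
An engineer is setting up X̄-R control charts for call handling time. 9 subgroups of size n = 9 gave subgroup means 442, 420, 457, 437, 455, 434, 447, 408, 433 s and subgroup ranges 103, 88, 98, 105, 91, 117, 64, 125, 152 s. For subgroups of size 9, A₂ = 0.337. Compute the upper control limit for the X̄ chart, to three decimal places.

472.310

X̄̄ = (442 + 420 + 457 + 437 + 455 + 434 + 447 + 408 + 433) / 9 = 3933.0000 / 9 = 437.0000
R̄ = (103 + 88 + 98 + 105 + 91 + 117 + 64 + 125 + 152) / 9 = 943.0000 / 9 = 104.7778
UCL = X̄̄ + A₂·R̄ = 437.0000 + 0.337 × 104.7778 = 472.3101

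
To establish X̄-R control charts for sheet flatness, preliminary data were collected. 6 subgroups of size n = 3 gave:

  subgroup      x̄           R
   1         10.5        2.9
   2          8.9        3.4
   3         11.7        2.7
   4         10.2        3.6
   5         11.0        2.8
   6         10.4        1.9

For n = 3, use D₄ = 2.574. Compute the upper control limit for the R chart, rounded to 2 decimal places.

7.42

R̄ = (2.9 + 3.4 + 2.7 + 3.6 + 2.8 + 1.9) / 6 = 17.3000 / 6 = 2.8833
UCL_R = D₄·R̄ = 2.574 × 2.8833 = 7.4217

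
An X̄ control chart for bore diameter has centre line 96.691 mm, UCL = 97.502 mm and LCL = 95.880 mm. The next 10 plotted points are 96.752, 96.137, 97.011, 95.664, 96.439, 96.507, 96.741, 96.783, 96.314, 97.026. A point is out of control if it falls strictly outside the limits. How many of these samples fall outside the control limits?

1

Compare each point to [95.880, 97.502]: sample 4 = 95.664 < LCL.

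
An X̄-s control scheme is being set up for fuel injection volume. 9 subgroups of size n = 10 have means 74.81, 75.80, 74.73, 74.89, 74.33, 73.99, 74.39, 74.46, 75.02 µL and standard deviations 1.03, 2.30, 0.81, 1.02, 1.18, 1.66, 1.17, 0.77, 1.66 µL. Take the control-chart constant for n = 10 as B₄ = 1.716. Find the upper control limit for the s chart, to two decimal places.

2.21

s̄ = (1.03 + 2.30 + 0.81 + 1.02 + 1.18 + 1.66 + 1.17 + 0.77 + 1.66) / 9 = 1.2889
UCL_s = B₄·s̄ = 1.716 × 1.2889 = 2.2117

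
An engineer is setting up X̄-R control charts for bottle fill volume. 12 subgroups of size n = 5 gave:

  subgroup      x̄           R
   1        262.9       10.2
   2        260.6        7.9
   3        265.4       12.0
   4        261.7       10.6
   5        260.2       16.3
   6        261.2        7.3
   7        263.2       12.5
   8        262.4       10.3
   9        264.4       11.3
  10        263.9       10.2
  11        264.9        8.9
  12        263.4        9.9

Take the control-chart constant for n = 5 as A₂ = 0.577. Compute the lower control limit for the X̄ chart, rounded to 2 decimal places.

256.72

X̄̄ = (262.9 + 260.6 + 265.4 + 261.7 + 260.2 + 261.2 + 263.2 + 262.4 + 264.4 + 263.9 + 264.9 + 263.4) / 12 = 3154.2000 / 12 = 262.8500
R̄ = (10.2 + 7.9 + 12.0 + 10.6 + 16.3 + 7.3 + 12.5 + 10.3 + 11.3 + 10.2 + 8.9 + 9.9) / 12 = 127.4000 / 12 = 10.6167
LCL = X̄̄ − A₂·R̄ = 262.8500 − 0.577 × 10.6167 = 256.7242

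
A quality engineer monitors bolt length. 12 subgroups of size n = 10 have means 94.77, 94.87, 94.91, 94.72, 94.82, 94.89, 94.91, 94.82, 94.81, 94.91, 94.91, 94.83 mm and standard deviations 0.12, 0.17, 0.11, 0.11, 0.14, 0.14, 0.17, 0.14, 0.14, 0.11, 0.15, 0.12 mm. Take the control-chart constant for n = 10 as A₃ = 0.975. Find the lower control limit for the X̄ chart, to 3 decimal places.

X̄̄ = (94.77 + 94.87 + 94.91 + 94.72 + 94.82 + 94.89 + 94.91 + 94.82 + 94.81 + 94.91 + 94.91 + 94.83) / 12 = 94.8475
s̄ = (0.12 + 0.17 + 0.11 + 0.11 + 0.14 + 0.14 + 0.17 + 0.14 + 0.14 + 0.11 + 0.15 + 0.12) / 12 = 0.1350
LCL = X̄̄ − A₃·s̄ = 94.8475 − 0.975 × 0.1350 = 94.7159

94.716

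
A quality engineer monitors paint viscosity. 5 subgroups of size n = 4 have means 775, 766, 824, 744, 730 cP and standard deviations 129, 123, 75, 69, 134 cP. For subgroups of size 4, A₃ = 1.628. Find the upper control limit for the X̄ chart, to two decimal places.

X̄̄ = (775 + 766 + 824 + 744 + 730) / 5 = 767.8000
s̄ = (129 + 123 + 75 + 69 + 134) / 5 = 106.0000
UCL = X̄̄ + A₃·s̄ = 767.8000 + 1.628 × 106.0000 = 940.3680

940.37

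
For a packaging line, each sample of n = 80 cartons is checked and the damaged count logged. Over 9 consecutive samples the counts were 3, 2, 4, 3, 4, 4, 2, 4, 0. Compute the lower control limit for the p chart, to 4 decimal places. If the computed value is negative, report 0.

0.0000

p̄ = Σdᵢ / (k·n) = 26 / (9 × 80) = 0.03611
LCL = p̄ − 3·√(p̄(1−p̄)/n) = 0.03611 − 3 × 0.02086 = -0.02647 → 0 (negative, so LCL = 0)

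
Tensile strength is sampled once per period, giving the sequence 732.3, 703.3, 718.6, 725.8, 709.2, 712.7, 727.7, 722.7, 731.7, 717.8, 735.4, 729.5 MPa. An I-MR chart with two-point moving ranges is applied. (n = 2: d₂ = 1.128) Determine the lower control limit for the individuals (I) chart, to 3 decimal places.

688.859

X̄ = (732.3 + 703.3 + 718.6 + 725.8 + 709.2 + 712.7 + 727.7 + 722.7 + 731.7 + 717.8 + 735.4 + 729.5) / 12 = 722.2250
Moving ranges: 29.0, 15.3, 7.2, 16.6, 3.5, 15.0, 5.0, 9.0, 13.9, 17.6, 5.9; M̄R̄ = 138.0000 / 11 = 12.5455
LCL = X̄ − 3·M̄R̄/d₂ = 722.2250 − 3 × 12.5455 / 1.128 = 688.8594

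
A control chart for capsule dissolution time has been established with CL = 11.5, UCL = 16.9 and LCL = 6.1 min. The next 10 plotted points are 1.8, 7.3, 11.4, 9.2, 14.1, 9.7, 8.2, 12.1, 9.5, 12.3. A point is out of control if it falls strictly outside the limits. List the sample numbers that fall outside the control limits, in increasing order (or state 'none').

Compare each point to [6.1, 16.9]: sample 1 = 1.8 < LCL.

1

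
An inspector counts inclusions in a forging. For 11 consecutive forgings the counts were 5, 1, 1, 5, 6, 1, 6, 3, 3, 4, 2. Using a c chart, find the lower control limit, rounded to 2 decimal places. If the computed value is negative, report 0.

c̄ = (5 + 1 + 1 + 5 + 6 + 1 + 6 + 3 + 3 + 4 + 2) / 11 = 37 / 11 = 3.3636
LCL = c̄ − 3√c̄ = 3.3636 − 3 × 1.8340 = -2.1384 → 0 (cannot be negative)

0.00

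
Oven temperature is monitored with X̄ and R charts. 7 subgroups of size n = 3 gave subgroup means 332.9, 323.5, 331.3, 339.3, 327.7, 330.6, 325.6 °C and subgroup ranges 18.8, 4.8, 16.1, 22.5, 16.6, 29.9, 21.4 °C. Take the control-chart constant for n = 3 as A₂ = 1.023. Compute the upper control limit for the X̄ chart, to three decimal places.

349.142

X̄̄ = (332.9 + 323.5 + 331.3 + 339.3 + 327.7 + 330.6 + 325.6) / 7 = 2310.9000 / 7 = 330.1286
R̄ = (18.8 + 4.8 + 16.1 + 22.5 + 16.6 + 29.9 + 21.4) / 7 = 130.1000 / 7 = 18.5857
UCL = X̄̄ + A₂·R̄ = 330.1286 + 1.023 × 18.5857 = 349.1418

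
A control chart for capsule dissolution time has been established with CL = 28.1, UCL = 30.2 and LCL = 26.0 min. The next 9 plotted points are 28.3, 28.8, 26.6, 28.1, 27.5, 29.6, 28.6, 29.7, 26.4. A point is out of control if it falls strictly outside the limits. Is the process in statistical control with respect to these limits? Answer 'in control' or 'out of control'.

in control

All 9 points lie within [26.0, 30.2].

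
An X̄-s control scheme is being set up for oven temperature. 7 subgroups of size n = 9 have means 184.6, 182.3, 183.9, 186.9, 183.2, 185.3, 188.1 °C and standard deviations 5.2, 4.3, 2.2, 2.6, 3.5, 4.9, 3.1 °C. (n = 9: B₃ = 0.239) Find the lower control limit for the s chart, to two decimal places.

0.88

s̄ = (5.2 + 4.3 + 2.2 + 2.6 + 3.5 + 4.9 + 3.1) / 7 = 3.6857
LCL_s = B₃·s̄ = 0.239 × 3.6857 = 0.8809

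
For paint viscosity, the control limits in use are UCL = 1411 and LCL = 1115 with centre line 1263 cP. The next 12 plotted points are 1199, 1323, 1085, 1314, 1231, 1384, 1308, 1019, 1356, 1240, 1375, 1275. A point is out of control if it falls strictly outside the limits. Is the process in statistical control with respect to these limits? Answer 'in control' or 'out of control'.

Compare each point to [1115, 1411]: sample 3 = 1085 < LCL; sample 8 = 1019 < LCL.

out of control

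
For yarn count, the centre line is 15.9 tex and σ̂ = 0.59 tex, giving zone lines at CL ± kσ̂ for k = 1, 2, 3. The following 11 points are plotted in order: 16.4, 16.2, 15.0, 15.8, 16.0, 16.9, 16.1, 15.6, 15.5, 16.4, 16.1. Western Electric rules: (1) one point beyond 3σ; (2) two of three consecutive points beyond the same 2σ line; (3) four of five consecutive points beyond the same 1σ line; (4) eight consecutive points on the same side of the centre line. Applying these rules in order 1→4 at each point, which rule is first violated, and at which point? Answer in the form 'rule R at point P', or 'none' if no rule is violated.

none

Zone of each point (C = within 1σ̂, B = 1σ̂–2σ̂, A = 2σ̂–3σ̂, * = beyond 3σ̂; sign = side of CL): 1:+C, 2:+C, 3:-B, 4:-C, 5:+C, 6:+B, 7:+C, 8:-C, 9:-C, 10:+C, 11:+C
No rule fires across all 11 points.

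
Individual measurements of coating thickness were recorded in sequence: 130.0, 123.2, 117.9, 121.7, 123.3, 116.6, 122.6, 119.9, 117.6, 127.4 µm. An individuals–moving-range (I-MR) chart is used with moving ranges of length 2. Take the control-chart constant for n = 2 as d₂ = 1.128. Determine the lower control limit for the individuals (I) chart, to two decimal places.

X̄ = (130.0 + 123.2 + 117.9 + 121.7 + 123.3 + 116.6 + 122.6 + 119.9 + 117.6 + 127.4) / 10 = 122.0200
Moving ranges: 6.8, 5.3, 3.8, 1.6, 6.7, 6.0, 2.7, 2.3, 9.8; M̄R̄ = 45.0000 / 9 = 5.0000
LCL = X̄ − 3·M̄R̄/d₂ = 122.0200 − 3 × 5.0000 / 1.128 = 108.7221

108.72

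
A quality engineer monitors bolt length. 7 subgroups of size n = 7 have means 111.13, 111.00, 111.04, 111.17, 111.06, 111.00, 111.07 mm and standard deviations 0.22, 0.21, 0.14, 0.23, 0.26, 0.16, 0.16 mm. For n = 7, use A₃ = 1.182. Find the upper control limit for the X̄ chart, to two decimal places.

111.30

X̄̄ = (111.13 + 111.00 + 111.04 + 111.17 + 111.06 + 111.00 + 111.07) / 7 = 111.0671
s̄ = (0.22 + 0.21 + 0.14 + 0.23 + 0.26 + 0.16 + 0.16) / 7 = 0.1971
UCL = X̄̄ + A₃·s̄ = 111.0671 + 1.182 × 0.1971 = 111.3002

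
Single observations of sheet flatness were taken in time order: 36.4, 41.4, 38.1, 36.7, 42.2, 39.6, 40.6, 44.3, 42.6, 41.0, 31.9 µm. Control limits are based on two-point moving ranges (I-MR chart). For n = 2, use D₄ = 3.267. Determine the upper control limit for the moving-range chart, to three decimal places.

11.402

Moving ranges: 5.0, 3.3, 1.4, 5.5, 2.6, 1.0, 3.7, 1.7, 1.6, 9.1; M̄R̄ = 34.9000 / 10 = 3.4900
UCL_MR = D₄·M̄R̄ = 3.267 × 3.4900 = 11.4018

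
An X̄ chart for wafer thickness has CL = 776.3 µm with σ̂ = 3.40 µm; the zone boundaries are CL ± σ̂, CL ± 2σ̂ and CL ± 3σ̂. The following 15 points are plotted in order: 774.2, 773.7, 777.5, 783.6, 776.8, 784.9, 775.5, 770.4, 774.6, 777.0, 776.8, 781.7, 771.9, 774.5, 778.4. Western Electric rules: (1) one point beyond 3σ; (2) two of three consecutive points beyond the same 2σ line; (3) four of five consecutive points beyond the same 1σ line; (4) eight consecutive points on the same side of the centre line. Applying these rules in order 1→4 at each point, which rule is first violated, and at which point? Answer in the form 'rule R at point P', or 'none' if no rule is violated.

Zone of each point (C = within 1σ̂, B = 1σ̂–2σ̂, A = 2σ̂–3σ̂, * = beyond 3σ̂; sign = side of CL): 1:-C, 2:-C, 3:+C, 4:+A, 5:+C, 6:+A, 7:-C, 8:-B, 9:-C, 10:+C, 11:+C, 12:+B, 13:-B, 14:-C, 15:+C
Rule 2 (two of three consecutive points beyond the same 2σ limit) is satisfied at point 6.

rule 2 at point 6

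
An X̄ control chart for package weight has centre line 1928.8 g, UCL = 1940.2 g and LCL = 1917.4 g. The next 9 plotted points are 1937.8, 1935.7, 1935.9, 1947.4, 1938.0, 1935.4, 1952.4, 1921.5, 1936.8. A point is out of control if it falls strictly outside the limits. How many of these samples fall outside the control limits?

2

Compare each point to [1917.4, 1940.2]: sample 4 = 1947.4 > UCL; sample 7 = 1952.4 > UCL.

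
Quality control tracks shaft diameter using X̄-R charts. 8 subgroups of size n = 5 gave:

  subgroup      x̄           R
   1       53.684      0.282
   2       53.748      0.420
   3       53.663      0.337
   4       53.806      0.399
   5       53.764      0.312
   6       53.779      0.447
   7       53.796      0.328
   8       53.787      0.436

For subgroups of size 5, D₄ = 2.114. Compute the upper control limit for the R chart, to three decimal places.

R̄ = (0.282 + 0.420 + 0.337 + 0.399 + 0.312 + 0.447 + 0.328 + 0.436) / 8 = 2.9610 / 8 = 0.3701
UCL_R = D₄·R̄ = 2.114 × 0.3701 = 0.7824

0.782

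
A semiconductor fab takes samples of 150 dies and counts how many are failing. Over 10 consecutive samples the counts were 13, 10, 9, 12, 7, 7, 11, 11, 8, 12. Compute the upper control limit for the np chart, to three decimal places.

19.165

p̄ = Σdᵢ / (k·n) = 100 / (10 × 150) = 0.06667
UCL = np̄ + 3·√(np̄(1−p̄)) = 10.0000 + 3 × √(10.0000×0.93333) = 10.0000 + 3 × 3.0551 = 19.1652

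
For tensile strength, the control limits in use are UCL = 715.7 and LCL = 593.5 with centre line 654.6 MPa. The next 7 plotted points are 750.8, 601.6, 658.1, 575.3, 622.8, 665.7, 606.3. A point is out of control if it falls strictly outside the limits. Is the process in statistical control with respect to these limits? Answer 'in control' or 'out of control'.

out of control

Compare each point to [593.5, 715.7]: sample 1 = 750.8 > UCL; sample 4 = 575.3 < LCL.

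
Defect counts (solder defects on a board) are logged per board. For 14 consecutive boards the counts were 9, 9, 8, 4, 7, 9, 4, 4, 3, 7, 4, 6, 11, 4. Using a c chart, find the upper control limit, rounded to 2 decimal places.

c̄ = (9 + 9 + 8 + 4 + 7 + 9 + 4 + 4 + 3 + 7 + 4 + 6 + 11 + 4) / 14 = 89 / 14 = 6.3571
UCL = c̄ + 3√c̄ = 6.3571 + 3 × √6.3571 = 6.3571 + 3 × 2.5213 = 13.9212

13.92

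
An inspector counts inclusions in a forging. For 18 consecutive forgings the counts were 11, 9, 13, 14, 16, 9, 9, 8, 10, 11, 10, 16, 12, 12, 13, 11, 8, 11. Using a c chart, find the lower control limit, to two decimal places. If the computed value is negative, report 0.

c̄ = (11 + 9 + 13 + 14 + 16 + 9 + 9 + 8 + 10 + 11 + 10 + 16 + 12 + 12 + 13 + 11 + 8 + 11) / 18 = 203 / 18 = 11.2778
LCL = c̄ − 3√c̄ = 11.2778 − 3 × 3.3582 = 1.2031

1.20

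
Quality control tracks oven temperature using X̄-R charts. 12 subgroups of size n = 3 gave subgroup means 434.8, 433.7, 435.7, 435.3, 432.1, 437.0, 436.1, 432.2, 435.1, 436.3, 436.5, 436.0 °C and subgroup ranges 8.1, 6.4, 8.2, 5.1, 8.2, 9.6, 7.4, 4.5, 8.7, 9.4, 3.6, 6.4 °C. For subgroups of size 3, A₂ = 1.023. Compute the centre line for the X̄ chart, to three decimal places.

X̄̄ = (434.8 + 433.7 + 435.7 + 435.3 + 432.1 + 437.0 + 436.1 + 432.2 + 435.1 + 436.3 + 436.5 + 436.0) / 12 = 5220.8000 / 12 = 435.0667
CL = X̄̄ = 435.0667

435.067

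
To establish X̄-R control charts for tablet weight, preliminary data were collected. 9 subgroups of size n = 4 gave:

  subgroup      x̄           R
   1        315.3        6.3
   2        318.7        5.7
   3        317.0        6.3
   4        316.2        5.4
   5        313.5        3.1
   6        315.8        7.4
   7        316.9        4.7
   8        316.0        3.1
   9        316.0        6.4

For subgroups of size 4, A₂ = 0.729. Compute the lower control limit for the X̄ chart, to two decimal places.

X̄̄ = (315.3 + 318.7 + 317.0 + 316.2 + 313.5 + 315.8 + 316.9 + 316.0 + 316.0) / 9 = 2845.4000 / 9 = 316.1556
R̄ = (6.3 + 5.7 + 6.3 + 5.4 + 3.1 + 7.4 + 4.7 + 3.1 + 6.4) / 9 = 48.4000 / 9 = 5.3778
LCL = X̄̄ − A₂·R̄ = 316.1556 − 0.729 × 5.3778 = 312.2352

312.24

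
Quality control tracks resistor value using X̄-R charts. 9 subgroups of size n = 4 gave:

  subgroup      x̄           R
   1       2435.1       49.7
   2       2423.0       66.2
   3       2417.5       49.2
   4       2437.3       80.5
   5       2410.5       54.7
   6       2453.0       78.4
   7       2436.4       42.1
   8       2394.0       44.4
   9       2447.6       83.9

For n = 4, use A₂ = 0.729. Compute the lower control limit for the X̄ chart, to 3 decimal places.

X̄̄ = (2435.1 + 2423.0 + 2417.5 + 2437.3 + 2410.5 + 2453.0 + 2436.4 + 2394.0 + 2447.6) / 9 = 21854.4000 / 9 = 2428.2667
R̄ = (49.7 + 66.2 + 49.2 + 80.5 + 54.7 + 78.4 + 42.1 + 44.4 + 83.9) / 9 = 549.1000 / 9 = 61.0111
LCL = X̄̄ − A₂·R̄ = 2428.2667 − 0.729 × 61.0111 = 2383.7896

2383.790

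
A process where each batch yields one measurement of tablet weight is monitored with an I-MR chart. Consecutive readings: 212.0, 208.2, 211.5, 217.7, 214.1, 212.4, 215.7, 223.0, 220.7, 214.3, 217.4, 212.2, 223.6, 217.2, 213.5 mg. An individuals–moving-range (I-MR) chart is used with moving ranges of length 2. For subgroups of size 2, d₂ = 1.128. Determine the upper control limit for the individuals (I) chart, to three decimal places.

228.428

X̄ = (212.0 + 208.2 + 211.5 + 217.7 + 214.1 + 212.4 + 215.7 + 223.0 + 220.7 + 214.3 + 217.4 + 212.2 + 223.6 + 217.2 + 213.5) / 15 = 215.5667
Moving ranges: 3.8, 3.3, 6.2, 3.6, 1.7, 3.3, 7.3, 2.3, 6.4, 3.1, 5.2, 11.4, 6.4, 3.7; M̄R̄ = 67.7000 / 14 = 4.8357
UCL = X̄ + 3·M̄R̄/d₂ = 215.5667 + 3 × 4.8357 / 1.128 = 228.4276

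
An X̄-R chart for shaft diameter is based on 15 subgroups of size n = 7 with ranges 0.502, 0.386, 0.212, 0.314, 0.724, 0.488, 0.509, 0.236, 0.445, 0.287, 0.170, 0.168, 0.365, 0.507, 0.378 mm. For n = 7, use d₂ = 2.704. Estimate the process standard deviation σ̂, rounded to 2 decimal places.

R̄ = (0.502 + 0.386 + 0.212 + 0.314 + 0.724 + 0.488 + 0.509 + 0.236 + 0.445 + 0.287 + 0.170 + 0.168 + 0.365 + 0.507 + 0.378) / 15 = 0.3794
σ̂ = R̄ / d₂ = 0.3794 / 2.704 = 0.1403

0.14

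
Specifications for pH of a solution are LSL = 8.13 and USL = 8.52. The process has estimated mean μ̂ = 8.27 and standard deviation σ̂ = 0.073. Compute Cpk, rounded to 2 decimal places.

Cpu = (USL − μ̂) / (3σ̂) = (8.52 − 8.27) / (3 × 0.073) = 1.1416; Cpl = (μ̂ − LSL) / (3σ̂) = (8.27 − 8.13) / (3 × 0.073) = 0.6393; Cpk = min(Cpu, Cpl) = 0.6393

0.64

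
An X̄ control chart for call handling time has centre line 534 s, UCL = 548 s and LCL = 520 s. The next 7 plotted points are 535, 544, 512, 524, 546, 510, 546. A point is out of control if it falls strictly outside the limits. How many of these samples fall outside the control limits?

2

Compare each point to [520, 548]: sample 3 = 512 < LCL; sample 6 = 510 < LCL.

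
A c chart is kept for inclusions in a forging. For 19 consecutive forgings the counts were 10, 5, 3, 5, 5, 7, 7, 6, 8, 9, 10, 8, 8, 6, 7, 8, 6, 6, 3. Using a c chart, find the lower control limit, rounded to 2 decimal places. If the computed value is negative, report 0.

c̄ = (10 + 5 + 3 + 5 + 5 + 7 + 7 + 6 + 8 + 9 + 10 + 8 + 8 + 6 + 7 + 8 + 6 + 6 + 3) / 19 = 127 / 19 = 6.6842
LCL = c̄ − 3√c̄ = 6.6842 − 3 × 2.5854 = -1.0719 → 0 (cannot be negative)

0.00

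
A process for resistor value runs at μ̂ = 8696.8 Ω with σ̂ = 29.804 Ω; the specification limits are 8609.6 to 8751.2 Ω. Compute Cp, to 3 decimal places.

0.792

Cp = (USL − LSL) / (6σ̂) = (8751.2 − 8609.6) / (6 × 29.804) = 141.6000 / 178.8240 = 0.7918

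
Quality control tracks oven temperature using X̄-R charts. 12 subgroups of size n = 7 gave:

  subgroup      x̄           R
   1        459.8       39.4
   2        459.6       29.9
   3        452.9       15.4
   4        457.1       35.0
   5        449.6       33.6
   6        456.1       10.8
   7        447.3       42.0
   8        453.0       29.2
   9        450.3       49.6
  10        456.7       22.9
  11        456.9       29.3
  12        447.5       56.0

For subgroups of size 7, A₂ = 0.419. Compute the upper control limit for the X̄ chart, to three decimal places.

X̄̄ = (459.8 + 459.6 + 452.9 + 457.1 + 449.6 + 456.1 + 447.3 + 453.0 + 450.3 + 456.7 + 456.9 + 447.5) / 12 = 5446.8000 / 12 = 453.9000
R̄ = (39.4 + 29.9 + 15.4 + 35.0 + 33.6 + 10.8 + 42.0 + 29.2 + 49.6 + 22.9 + 29.3 + 56.0) / 12 = 393.1000 / 12 = 32.7583
UCL = X̄̄ + A₂·R̄ = 453.9000 + 0.419 × 32.7583 = 467.6257

467.626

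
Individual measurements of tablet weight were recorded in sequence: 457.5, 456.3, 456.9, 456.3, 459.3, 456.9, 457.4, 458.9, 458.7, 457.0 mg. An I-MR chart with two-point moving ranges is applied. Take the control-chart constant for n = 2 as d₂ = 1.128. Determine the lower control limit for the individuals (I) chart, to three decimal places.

454.063

X̄ = (457.5 + 456.3 + 456.9 + 456.3 + 459.3 + 456.9 + 457.4 + 458.9 + 458.7 + 457.0) / 10 = 457.5200
Moving ranges: 1.2, 0.6, 0.6, 3.0, 2.4, 0.5, 1.5, 0.2, 1.7; M̄R̄ = 11.7000 / 9 = 1.3000
LCL = X̄ − 3·M̄R̄/d₂ = 457.5200 − 3 × 1.3000 / 1.128 = 454.0626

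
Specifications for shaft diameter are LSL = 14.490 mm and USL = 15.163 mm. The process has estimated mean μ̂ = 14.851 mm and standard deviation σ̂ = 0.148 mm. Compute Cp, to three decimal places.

0.758

Cp = (USL − LSL) / (6σ̂) = (15.163 − 14.490) / (6 × 0.148) = 0.6730 / 0.8880 = 0.7579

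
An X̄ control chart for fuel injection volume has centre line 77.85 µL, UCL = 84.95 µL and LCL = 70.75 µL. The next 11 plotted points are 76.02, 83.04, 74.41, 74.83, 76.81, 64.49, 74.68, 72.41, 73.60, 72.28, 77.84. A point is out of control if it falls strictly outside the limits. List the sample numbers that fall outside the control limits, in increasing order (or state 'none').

6

Compare each point to [70.75, 84.95]: sample 6 = 64.49 < LCL.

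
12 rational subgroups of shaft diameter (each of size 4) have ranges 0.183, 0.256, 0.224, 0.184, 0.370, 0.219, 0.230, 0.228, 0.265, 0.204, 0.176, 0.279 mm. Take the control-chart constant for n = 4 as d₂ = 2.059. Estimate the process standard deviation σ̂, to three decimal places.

0.114

R̄ = (0.183 + 0.256 + 0.224 + 0.184 + 0.370 + 0.219 + 0.230 + 0.228 + 0.265 + 0.204 + 0.176 + 0.279) / 12 = 0.2348
σ̂ = R̄ / d₂ = 0.2348 / 2.059 = 0.1141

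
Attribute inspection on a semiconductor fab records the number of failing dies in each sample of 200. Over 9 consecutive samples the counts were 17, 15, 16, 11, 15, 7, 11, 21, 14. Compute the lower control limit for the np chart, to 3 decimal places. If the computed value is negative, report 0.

p̄ = Σdᵢ / (k·n) = 127 / (9 × 200) = 0.07056
LCL = np̄ − 3·√(np̄(1−p̄)) = 14.1111 − 3 × 3.6215 = 3.2465

3.247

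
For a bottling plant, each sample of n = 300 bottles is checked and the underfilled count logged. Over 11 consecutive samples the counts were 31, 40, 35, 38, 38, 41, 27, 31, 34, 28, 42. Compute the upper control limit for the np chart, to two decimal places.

51.68

p̄ = Σdᵢ / (k·n) = 385 / (11 × 300) = 0.11667
UCL = np̄ + 3·√(np̄(1−p̄)) = 35.0000 + 3 × √(35.0000×0.88333) = 35.0000 + 3 × 5.5603 = 51.6808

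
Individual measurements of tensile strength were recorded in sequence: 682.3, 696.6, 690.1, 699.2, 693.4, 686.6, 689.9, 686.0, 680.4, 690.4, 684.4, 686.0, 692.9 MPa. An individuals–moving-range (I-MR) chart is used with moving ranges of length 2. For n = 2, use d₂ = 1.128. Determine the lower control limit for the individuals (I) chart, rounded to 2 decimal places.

671.41

X̄ = (682.3 + 696.6 + 690.1 + 699.2 + 693.4 + 686.6 + 689.9 + 686.0 + 680.4 + 690.4 + 684.4 + 686.0 + 692.9) / 13 = 689.0923
Moving ranges: 14.3, 6.5, 9.1, 5.8, 6.8, 3.3, 3.9, 5.6, 10.0, 6.0, 1.6, 6.9; M̄R̄ = 79.8000 / 12 = 6.6500
LCL = X̄ − 3·M̄R̄/d₂ = 689.0923 − 3 × 6.6500 / 1.128 = 671.4061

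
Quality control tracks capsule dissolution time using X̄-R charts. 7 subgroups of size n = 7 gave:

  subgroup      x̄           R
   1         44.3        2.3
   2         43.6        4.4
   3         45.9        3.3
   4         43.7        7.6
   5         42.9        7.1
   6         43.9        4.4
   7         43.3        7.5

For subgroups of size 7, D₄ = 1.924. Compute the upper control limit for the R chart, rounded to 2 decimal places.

10.06

R̄ = (2.3 + 4.4 + 3.3 + 7.6 + 7.1 + 4.4 + 7.5) / 7 = 36.6000 / 7 = 5.2286
UCL_R = D₄·R̄ = 1.924 × 5.2286 = 10.0598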